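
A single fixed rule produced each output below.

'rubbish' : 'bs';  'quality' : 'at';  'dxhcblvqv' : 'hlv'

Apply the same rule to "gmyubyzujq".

The pattern: keep one character in every 3, starting at position 3 (positions 3rd, 6th, 9th, ...).
For "gmyubyzujq" the result is "yyj".

yyj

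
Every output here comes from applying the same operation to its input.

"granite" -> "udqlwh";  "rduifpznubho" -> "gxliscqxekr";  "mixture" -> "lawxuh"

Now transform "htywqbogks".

wbzterjnv

Each output is the input with this applied: delete the first character, then shift every letter 3 places forward in the alphabet (wrapping around).
Applying both steps to "htywqbogks": "tywqbogks", then "wbzterjnv".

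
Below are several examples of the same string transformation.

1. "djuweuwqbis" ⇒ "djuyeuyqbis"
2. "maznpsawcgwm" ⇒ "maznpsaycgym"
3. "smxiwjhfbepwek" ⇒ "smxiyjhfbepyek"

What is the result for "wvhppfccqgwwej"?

yvhppfccqgyyej

Rule — replace every "w" with "y".
Applying that to "wvhppfccqgwwej" gives "yvhppfccqgyyej".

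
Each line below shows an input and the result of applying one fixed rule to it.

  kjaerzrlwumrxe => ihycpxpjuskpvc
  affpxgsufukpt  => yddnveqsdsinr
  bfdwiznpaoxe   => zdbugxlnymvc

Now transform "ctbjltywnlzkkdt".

arzhjrwuljxiibr

In each case the input is transformed by: shift every letter 2 places backward in the alphabet (wrapping around).
So "ctbjltywnlzkkdt" becomes "arzhjrwuljxiibr".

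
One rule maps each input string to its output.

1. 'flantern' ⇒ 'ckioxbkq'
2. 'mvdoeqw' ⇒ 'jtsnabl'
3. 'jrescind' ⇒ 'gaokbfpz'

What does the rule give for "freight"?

cqoebdf

The transformation: take characters alternately from the front and the back (1st, last, 2nd, 2nd-last, ...), then shift every letter 3 places backward in the alphabet (wrapping around).
Starting from "freight": after the first operation, "ftrhegi"; after the second, "cqoebdf".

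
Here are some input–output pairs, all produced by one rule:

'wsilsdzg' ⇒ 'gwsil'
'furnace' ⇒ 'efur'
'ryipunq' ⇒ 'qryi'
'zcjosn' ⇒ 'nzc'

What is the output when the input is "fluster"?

rflu

The rule is to move the last character to the front, then delete the last 3 characters.
Starting from "fluster": after the first operation, "rfluste"; after the second, "rflu".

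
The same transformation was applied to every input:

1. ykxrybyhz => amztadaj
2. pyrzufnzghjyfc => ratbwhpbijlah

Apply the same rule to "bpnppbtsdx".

The transformation: shift every letter 2 places forward in the alphabet (wrapping around), then delete the last character.
Starting from "bpnppbtsdx": after the first operation, "drprrdvufz"; after the second, "drprrdvuf".

drprrdvuf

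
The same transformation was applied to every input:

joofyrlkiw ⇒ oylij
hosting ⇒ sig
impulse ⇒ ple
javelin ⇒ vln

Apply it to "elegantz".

eate

The transformation: move the first character to the end, then keep every other character starting from the second (positions 2nd, 4th, 6th, ...).
On "elegantz" that produces "eate".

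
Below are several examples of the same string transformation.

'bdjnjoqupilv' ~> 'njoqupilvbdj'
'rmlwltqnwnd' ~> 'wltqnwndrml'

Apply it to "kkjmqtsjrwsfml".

mqtsjrwsfmlkkj

Looking at the pairs, the operation is to move the first 3 characters to the end (rotate left by 3).
On "kkjmqtsjrwsfml" that produces "mqtsjrwsfmlkkj".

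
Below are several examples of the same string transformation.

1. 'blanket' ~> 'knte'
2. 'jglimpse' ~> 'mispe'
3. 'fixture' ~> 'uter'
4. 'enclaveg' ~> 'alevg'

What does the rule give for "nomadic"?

The transformation: delete the first 3 characters, then swap each adjacent pair of characters (1↔2, 3↔4, ...).
"nomadic" → "adic" → "daci".
(Check on "jglimpse": → "impse" → "mispe" ✓)

daci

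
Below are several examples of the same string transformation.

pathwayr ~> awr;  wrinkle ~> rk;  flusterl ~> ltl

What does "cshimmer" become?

Each output is the input with this applied: keep one character in every 3, starting at position 2 (positions 2nd, 5th, 8th, ...).
So "cshimmer" becomes "smr".

smr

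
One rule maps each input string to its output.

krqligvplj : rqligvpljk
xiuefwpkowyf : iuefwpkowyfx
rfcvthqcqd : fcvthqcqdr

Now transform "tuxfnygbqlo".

What's happening: move the first character to the end.
So "tuxfnygbqlo" becomes "uxfnygbqlot".

uxfnygbqlot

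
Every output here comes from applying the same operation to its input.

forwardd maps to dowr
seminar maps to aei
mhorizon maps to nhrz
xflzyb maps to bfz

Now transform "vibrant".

In each case the input is transformed by: keep every other character starting from the second (positions 2nd, 4th, 6th, ...), then move the last character to the front.
For "vibrant", step one produces "irn"; step two turns that into "nir".

nir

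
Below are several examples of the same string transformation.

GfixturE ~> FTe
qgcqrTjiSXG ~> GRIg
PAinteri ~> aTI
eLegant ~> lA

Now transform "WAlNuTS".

aU

What's happening: flip the case of every letter, then keep one character in every 3, starting at position 2 (positions 2nd, 5th, 8th, ...).
Working it through for "WAlNuTS": intermediate "waLnUts", final "aU".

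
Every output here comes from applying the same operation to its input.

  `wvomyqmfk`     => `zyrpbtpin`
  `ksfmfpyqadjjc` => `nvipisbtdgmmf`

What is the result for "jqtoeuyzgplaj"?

Looking at the pairs, the operation is to shift every letter 3 places forward in the alphabet (wrapping around).
Doing the same to "jqtoeuyzgplaj": "mtwrhxbcjsodm".

mtwrhxbcjsodm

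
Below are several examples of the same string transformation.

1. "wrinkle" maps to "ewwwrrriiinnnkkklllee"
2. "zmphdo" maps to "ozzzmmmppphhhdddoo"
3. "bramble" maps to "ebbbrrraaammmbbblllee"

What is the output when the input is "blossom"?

mbbblllooossssssooomm

The rule is to repeat every character 3 times, then move the last character to the front.
For "blossom", step one produces "bbblllooossssssooommm"; step two turns that into "mbbblllooossssssooomm".
(Check on "zmphdo": → "zzzmmmppphhhdddooo" → "ozzzmmmppphhhdddoo" ✓)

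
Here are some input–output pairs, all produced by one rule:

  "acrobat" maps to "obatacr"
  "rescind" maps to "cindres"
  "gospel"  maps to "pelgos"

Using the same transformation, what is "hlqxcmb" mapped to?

What's happening: move the first 3 characters to the end (rotate left by 3).
On "hlqxcmb" that produces "xcmbhlq".

xcmbhlq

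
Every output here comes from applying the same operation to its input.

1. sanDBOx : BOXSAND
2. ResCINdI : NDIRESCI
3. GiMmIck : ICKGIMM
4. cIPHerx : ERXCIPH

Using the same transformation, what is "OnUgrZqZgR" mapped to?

ZGRONUGRZQ

What's happening: move the last 3 characters to the front (rotate right by 3), then convert every letter to uppercase.
Applying both steps to "OnUgrZqZgR": "ZgROnUgrZq", then "ZGRONUGRZQ".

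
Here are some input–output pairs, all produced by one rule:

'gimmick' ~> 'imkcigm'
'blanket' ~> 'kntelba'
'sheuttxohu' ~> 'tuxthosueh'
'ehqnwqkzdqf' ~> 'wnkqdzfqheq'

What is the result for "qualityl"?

Looking at the pairs, the operation is to move the first 3 characters to the end (rotate left by 3), then swap each adjacent pair of characters (1↔2, 3↔4, ...).
Doing the same to "qualityl": "ilytqlau".

ilytqlau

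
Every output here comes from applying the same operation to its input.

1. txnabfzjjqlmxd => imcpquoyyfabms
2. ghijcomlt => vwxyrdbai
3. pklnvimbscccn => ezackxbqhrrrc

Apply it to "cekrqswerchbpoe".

rtzgfhltgrwqedt

Rule — shift every letter 11 places backward in the alphabet (wrapping around).
Applying that to "cekrqswerchbpoe" gives "rtzgfhltgrwqedt".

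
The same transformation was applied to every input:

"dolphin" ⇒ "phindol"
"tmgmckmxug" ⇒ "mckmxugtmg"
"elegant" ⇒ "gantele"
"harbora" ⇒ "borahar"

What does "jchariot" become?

ariotjch

The pattern: move the first 3 characters to the end (rotate left by 3).
Applying that to "jchariot" gives "ariotjch".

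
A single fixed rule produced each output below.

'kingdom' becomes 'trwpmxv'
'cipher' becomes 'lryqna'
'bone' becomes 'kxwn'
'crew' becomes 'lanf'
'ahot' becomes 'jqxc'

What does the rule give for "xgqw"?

gpzf

What's happening: shift every letter 9 places forward in the alphabet (wrapping around).
Applying that to "xgqw" gives "gpzf".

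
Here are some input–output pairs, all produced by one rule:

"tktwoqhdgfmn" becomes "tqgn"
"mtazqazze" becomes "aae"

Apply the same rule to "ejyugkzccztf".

Rule — keep one character in every 3, starting at position 3 (positions 3rd, 6th, 9th, ...).
On "ejyugkzccztf" that produces "ykcf".

ykcf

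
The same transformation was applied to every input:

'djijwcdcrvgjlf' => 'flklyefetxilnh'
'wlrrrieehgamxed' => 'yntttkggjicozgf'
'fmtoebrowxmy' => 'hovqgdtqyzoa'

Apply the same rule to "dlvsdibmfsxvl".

What's happening: shift every letter 2 places forward in the alphabet (wrapping around).
For "dlvsdibmfsxvl" the result is "fnxufkdohuzxn".

fnxufkdohuzxn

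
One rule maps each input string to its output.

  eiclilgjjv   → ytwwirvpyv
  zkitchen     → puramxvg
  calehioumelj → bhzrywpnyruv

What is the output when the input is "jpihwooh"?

jbbuwcvu

What's happening: swap the front and back halves of the string, then shift every letter 13 places forward in the alphabet (wrapping around) — i.e. ROT13.
Doing the same to "jpihwooh": "jbbuwcvu".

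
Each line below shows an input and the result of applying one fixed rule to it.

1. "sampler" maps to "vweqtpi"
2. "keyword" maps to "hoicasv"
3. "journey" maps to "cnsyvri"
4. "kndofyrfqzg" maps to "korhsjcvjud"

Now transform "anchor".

vergls

What's happening: move the last character to the front, then shift every letter 4 places forward in the alphabet (wrapping around).
Applying both steps to "anchor": "rancho", then "vergls".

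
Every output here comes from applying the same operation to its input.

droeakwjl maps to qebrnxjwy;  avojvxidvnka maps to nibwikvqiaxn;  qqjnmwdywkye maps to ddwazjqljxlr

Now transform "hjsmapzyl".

uwfzncmly

Each output is the input with this applied: shift every letter 13 places forward in the alphabet (wrapping around) — i.e. ROT13.
Doing the same to "hjsmapzyl": "uwfzncmly".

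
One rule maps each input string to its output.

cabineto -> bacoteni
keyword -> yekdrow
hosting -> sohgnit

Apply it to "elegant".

Each output is the input with this applied: move the first 3 characters to the end (rotate left by 3), then reverse the string.
Applying both steps to "elegant": "gantele", then "eletnag".

eletnag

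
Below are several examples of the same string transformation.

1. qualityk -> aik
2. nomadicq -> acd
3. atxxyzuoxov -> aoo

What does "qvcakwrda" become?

aac

In each case the input is transformed by: sort the characters into alphabetical order, then keep only the first 3 characters.
Working it through for "qvcakwrda": intermediate "aacdkqrvw", final "aac".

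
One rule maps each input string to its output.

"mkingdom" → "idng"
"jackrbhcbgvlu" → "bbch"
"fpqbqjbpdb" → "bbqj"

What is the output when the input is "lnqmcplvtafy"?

The transformation: take characters alternately from the front and the back (1st, last, 2nd, 2nd-last, ...), then keep only the last 4 characters.
Working it through for "lnqmcplvtafy": intermediate "lynfqamtcvpl", final "cvpl".

cvpl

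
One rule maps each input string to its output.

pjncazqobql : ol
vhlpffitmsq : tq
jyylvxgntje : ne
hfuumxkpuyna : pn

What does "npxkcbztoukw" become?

The rule is to keep one character in every 3, starting at position 2 (positions 2nd, 5th, 8th, ...), then delete the first 2 characters.
For "npxkcbztoukw", step one produces "pctk"; step two turns that into "tk".

tk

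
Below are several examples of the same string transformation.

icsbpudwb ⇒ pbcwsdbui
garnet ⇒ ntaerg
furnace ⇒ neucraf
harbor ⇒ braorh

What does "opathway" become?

hypaawto

What's happening: take characters alternately from the front and the back (1st, last, 2nd, 2nd-last, ...), then swap the first and last characters.
Doing the same to "opathway": "hypaawto".
(Check on "garnet": → "gtaern" → "ntaerg" ✓)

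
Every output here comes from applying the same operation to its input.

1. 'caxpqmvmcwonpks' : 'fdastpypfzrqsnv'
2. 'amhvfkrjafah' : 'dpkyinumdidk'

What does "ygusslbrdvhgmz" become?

bjxvvoeugykjpc

The pattern: shift every letter 3 places forward in the alphabet (wrapping around).
So "ygusslbrdvhgmz" becomes "bjxvvoeugykjpc".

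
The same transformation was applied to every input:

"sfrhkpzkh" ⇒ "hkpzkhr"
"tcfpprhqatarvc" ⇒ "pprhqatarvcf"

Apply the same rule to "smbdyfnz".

Each output is the input with this applied: delete the first 2 characters, then move the first character to the end.
Applying both steps to "smbdyfnz": "bdyfnz", then "dyfnzb".

dyfnzb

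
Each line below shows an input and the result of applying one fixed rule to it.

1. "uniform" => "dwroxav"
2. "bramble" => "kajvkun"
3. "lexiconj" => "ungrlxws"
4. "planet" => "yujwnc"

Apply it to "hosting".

Rule — shift every letter 9 places forward in the alphabet (wrapping around).
Applying that to "hosting" gives "qxbcrwp".

qxbcrwp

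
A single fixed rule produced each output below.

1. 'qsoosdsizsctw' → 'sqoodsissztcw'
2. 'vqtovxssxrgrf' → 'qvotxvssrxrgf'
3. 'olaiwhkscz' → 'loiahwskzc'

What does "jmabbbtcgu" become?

mjbabbctug

In each case the input is transformed by: swap each adjacent pair of characters (1↔2, 3↔4, ...).
On "jmabbbtcgu" that produces "mjbabbctug".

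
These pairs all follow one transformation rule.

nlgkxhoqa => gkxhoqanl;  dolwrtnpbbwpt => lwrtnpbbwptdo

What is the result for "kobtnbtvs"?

btnbtvsko

Each output is the input with this applied: move the first 2 characters to the end (rotate left by 2).
Applying that to "kobtnbtvs" gives "btnbtvsko".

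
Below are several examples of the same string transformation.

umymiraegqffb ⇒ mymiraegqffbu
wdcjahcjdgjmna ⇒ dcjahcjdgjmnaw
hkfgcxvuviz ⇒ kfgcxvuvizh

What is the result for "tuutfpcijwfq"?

uutfpcijwfqt

The transformation: move the first character to the end.
On "tuutfpcijwfq" that produces "uutfpcijwfqt".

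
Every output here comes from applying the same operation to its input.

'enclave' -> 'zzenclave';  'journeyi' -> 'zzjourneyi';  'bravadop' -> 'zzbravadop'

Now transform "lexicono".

The rule is to prepend "zz".
So "lexicono" becomes "zzlexicono".

zzlexicono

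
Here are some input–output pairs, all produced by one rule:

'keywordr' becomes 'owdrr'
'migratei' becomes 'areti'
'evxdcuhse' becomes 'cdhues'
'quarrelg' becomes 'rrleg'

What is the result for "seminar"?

The pattern: delete the first 3 characters, then swap each adjacent pair of characters (1↔2, 3↔4, ...).
Applying both steps to "seminar": "inar", then "nira".

nira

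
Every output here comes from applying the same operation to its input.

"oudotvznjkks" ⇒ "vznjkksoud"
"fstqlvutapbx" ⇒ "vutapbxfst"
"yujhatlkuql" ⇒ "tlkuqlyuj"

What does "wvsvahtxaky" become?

htxakywvs

The rule is to move the first 3 characters to the end (rotate left by 3), then delete the first 2 characters.
On "wvsvahtxaky": the first step gives "vahtxakywvs", and the second then gives "htxakywvs".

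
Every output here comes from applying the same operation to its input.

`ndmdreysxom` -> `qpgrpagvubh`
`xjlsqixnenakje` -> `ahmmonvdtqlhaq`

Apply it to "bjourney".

The pattern: take characters alternately from the front and the back (1st, last, 2nd, 2nd-last, ...), then shift every letter 3 places forward in the alphabet (wrapping around).
For "bjourney", step one produces "byjeonur"; step two turns that into "ebmhrqxu".

ebmhrqxu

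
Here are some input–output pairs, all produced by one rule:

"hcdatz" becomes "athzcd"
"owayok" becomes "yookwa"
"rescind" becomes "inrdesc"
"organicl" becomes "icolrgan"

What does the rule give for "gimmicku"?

ckguimmi

The pattern: swap the first and last characters, then move the last 3 characters to the front (rotate right by 3).
For "gimmicku", step one produces "uimmickg"; step two turns that into "ckguimmi".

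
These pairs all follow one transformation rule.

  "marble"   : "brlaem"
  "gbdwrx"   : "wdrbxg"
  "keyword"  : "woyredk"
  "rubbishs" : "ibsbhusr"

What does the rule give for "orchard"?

Each output is the input with this applied: take characters alternately from the front and the back (1st, last, 2nd, 2nd-last, ...), then reverse the string.
Working it through for "orchard": intermediate "odrrcah", final "hacrrdo".

hacrrdo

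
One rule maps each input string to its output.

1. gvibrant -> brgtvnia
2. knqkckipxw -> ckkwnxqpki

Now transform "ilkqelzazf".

eliflzkaqz

What's happening: take characters alternately from the front and the back (1st, last, 2nd, 2nd-last, ...), then move the last 2 characters to the front (rotate right by 2).
So "ilkqelzazf" becomes "eliflzkaqz".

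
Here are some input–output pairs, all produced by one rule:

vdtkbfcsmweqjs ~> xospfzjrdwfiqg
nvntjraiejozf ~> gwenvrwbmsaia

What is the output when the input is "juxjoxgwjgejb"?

What's happening: move the first 3 characters to the end (rotate left by 3), then shift every letter 13 places forward in the alphabet (wrapping around) — i.e. ROT13.
"juxjoxgwjgejb" → "joxgwjgejbjux" → "wbktjwtrwowhk".

wbktjwtrwowhk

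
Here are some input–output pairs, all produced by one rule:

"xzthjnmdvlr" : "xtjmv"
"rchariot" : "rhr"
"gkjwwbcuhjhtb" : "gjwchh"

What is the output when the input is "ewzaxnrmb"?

ezxr

In each case the input is transformed by: delete the last 2 characters, then keep every other character starting from the first (positions 1st, 3rd, 5th, ...).
"ewzaxnrmb" → "ezxr".
(Check on "xzthjnmdvlr": → "xzthjnmdv" → "xtjmv" ✓)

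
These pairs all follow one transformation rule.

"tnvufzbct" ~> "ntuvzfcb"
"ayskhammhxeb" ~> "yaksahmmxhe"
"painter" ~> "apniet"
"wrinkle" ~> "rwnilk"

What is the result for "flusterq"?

lfsuetr

Rule — delete the last character, then swap each adjacent pair of characters (1↔2, 3↔4, ...).
On "flusterq": the first step gives "fluster", and the second then gives "lfsuetr".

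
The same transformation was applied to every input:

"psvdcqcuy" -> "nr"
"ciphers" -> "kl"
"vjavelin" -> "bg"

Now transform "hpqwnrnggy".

zr

The transformation: shift every letter 7 places backward in the alphabet (wrapping around), then keep only the last 2 characters.
For "hpqwnrnggy" the result is "zr".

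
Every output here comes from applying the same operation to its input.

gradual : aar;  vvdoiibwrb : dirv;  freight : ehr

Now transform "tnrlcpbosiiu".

What's happening: move the first 2 characters to the end (rotate left by 2), then keep one character in every 3, starting at position 1 (positions 1st, 4th, 7th, ...).
Doing the same to "tnrlcpbosiiu": "rpsu".

rpsu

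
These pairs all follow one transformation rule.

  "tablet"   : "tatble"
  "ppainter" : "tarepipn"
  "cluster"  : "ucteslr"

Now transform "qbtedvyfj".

Looking at the pairs, the operation is to sort the characters into reverse alphabetical order, then take characters alternately from the front and the back (1st, last, 2nd, 2nd-last, ...).
Starting from "qbtedvyfj": after the first operation, "yvtqjfedb"; after the second, "ybvdteqfj".

ybvdteqfj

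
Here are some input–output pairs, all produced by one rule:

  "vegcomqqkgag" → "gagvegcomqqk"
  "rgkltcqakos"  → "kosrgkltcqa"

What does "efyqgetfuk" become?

Each output is the input with this applied: move the last 3 characters to the front (rotate right by 3).
Applying that to "efyqgetfuk" gives "fukefyqget".

fukefyqget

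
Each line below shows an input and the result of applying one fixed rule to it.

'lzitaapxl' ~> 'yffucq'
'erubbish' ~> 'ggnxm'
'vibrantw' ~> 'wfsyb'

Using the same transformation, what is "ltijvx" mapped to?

In each case the input is transformed by: shift every letter 5 places forward in the alphabet (wrapping around), then delete the first 3 characters.
Starting from "ltijvx": after the first operation, "qynoac"; after the second, "oac".

oac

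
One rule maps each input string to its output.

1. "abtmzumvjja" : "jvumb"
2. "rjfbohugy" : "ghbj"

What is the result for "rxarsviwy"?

Rule — reverse the string, then keep every other character starting from the second (positions 2nd, 4th, 6th, ...).
On "rxarsviwy": the first step gives "ywivsraxr", and the second then gives "wvrx".

wvrx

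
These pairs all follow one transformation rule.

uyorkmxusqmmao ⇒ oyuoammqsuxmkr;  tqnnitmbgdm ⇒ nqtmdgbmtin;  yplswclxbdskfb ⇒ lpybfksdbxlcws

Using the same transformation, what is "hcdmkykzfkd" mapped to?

dchdkfzkykm

Looking at the pairs, the operation is to reverse the string, then move the last 3 characters to the front (rotate right by 3).
Starting from "hcdmkykzfkd": after the first operation, "dkfzkykmdch"; after the second, "dchdkfzkykm".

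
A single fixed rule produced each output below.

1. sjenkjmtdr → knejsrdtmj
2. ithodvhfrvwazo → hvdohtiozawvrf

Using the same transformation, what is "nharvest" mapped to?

rahntsev

In each case the input is transformed by: swap the front and back halves of the string, then reverse the string.
Starting from "nharvest": after the first operation, "vestnhar"; after the second, "rahntsev".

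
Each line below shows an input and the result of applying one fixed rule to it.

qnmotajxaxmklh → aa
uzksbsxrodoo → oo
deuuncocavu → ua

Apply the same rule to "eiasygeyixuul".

aiu

Rule — keep one character in every 3, starting at position 3 (positions 3rd, 6th, 9th, ...), then keep only the vowels.
On "eiasygeyixuul" that produces "aiu".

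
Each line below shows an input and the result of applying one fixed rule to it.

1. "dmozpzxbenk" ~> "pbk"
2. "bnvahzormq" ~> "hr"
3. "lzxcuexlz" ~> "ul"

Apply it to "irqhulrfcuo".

ufo

The rule is to delete the first 2 characters, then keep one character in every 3, starting at position 3 (positions 3rd, 6th, 9th, ...).
"irqhulrfcuo" → "qhulrfcuo" → "ufo".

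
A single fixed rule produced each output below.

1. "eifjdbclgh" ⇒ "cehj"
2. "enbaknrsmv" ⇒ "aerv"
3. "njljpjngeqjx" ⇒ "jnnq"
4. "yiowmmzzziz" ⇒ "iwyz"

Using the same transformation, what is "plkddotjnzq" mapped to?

dptz

In each case the input is transformed by: keep one character in every 3, starting at position 1 (positions 1st, 4th, 7th, ...), then sort the characters into alphabetical order.
For "plkddotjnzq", step one produces "pdtz"; step two turns that into "dptz".
(Check on "njljpjngeqjx": → "njnq" → "jnnq" ✓)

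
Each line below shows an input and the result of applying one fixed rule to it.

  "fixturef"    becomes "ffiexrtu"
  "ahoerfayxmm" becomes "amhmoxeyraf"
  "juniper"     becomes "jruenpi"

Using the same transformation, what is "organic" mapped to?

ocrigna

The pattern: take characters alternately from the front and the back (1st, last, 2nd, 2nd-last, ...).
Applying that to "organic" gives "ocrigna".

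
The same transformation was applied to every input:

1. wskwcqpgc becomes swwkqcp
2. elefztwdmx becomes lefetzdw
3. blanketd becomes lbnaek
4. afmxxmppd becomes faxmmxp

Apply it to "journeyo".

ojruen

Rule — delete the last 2 characters, then swap each adjacent pair of characters (1↔2, 3↔4, ...).
For "journeyo", step one produces "journe"; step two turns that into "ojruen".
(Check on "afmxxmppd": → "afmxxmp" → "faxmmxp" ✓)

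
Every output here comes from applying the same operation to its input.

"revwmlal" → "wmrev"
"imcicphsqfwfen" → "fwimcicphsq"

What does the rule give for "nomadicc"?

adnom

Each output is the input with this applied: delete the last 3 characters, then move the last 2 characters to the front (rotate right by 2).
Applying both steps to "nomadicc": "nomad", then "adnom".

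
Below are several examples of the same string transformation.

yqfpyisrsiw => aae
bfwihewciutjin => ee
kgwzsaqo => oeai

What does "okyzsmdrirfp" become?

au

In each case the input is transformed by: shift every letter 8 places forward in the alphabet (wrapping around), then keep only the vowels.
On "okyzsmdrirfp": the first step gives "wsghaulzqznx", and the second then gives "au".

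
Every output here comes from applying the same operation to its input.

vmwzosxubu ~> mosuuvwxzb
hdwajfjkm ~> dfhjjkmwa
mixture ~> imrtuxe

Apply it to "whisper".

Rule — sort the characters into alphabetical order, then move the first character to the end.
Applying both steps to "whisper": "ehiprsw", then "hiprswe".

hiprswe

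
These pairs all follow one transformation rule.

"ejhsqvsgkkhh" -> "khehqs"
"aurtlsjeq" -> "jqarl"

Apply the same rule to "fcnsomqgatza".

azfnoq

In each case the input is transformed by: keep every other character starting from the first (positions 1st, 3rd, 5th, ...), then move the last 2 characters to the front (rotate right by 2).
Applying that to "fcnsomqgatza" gives "azfnoq".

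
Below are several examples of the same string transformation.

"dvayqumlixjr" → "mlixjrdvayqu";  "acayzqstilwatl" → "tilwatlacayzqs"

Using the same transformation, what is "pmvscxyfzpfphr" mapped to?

fzpfphrpmvscxy

The rule is to swap the front and back halves of the string.
So "pmvscxyfzpfphr" becomes "fzpfphrpmvscxy".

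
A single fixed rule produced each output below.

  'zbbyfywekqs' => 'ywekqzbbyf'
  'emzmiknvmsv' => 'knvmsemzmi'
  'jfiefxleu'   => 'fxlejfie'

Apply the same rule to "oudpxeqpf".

xeqpoudp

Rule — delete the last character, then swap the front and back halves of the string.
"oudpxeqpf" → "xeqpoudp".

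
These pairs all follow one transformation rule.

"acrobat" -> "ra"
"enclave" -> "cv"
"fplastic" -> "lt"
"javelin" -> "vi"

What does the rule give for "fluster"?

ue

Rule — keep one character in every 3, starting at position 3 (positions 3rd, 6th, 9th, ...).
So "fluster" becomes "ue".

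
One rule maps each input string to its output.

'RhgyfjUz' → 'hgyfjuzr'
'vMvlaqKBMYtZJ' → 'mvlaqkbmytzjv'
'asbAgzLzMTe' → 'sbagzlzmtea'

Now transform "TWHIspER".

whispert

Looking at the pairs, the operation is to move the first character to the end, then convert every letter to lowercase.
For "TWHIspER", step one produces "WHIspERT"; step two turns that into "whispert".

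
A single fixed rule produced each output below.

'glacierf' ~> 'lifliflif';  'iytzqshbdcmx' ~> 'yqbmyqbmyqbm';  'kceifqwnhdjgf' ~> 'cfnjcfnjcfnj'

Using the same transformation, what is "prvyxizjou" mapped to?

The pattern: keep one character in every 3, starting at position 2 (positions 2nd, 5th, 8th, ...), then write the whole string 3 times in a row.
Starting from "prvyxizjou": after the first operation, "rxj"; after the second, "rxjrxjrxj".

rxjrxjrxj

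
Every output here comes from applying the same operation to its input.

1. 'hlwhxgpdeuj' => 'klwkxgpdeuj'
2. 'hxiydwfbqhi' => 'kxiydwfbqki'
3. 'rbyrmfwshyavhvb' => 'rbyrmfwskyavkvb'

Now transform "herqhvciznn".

The rule is to replace every "h" with "k".
So "herqhvciznn" becomes "kerqkvciznn".

kerqkvciznn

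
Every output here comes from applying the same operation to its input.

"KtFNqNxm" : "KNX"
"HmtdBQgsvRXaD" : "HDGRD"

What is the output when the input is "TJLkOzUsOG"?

TKUG

What's happening: keep one character in every 3, starting at position 1 (positions 1st, 4th, 7th, ...), then convert every letter to uppercase.
Starting from "TJLkOzUsOG": after the first operation, "TkUG"; after the second, "TKUG".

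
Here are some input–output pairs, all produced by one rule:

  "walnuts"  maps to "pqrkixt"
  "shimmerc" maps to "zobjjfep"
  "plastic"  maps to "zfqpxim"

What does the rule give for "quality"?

vqfixrn

Rule — shift every letter 3 places backward in the alphabet (wrapping around), then reverse the string.
On "quality" that produces "vqfixrn".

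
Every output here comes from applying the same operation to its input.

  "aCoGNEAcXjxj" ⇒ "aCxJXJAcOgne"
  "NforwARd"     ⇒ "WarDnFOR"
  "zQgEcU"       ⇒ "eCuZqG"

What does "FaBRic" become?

rICfAb

The pattern: flip the case of every letter, then swap the front and back halves of the string.
Applying both steps to "FaBRic": "fAbrIC", then "rICfAb".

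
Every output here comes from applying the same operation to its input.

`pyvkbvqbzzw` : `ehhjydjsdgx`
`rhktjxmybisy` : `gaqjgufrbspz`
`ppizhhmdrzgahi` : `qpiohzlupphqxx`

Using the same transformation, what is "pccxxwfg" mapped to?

oneffkkx

Rule — shift every letter 8 places forward in the alphabet (wrapping around), then reverse the string.
"pccxxwfg" → "xkkffeno" → "oneffkkx".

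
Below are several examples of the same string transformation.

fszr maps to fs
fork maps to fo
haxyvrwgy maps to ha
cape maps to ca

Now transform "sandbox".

In each case the input is transformed by: keep only the first 2 characters.
Applying that to "sandbox" gives "sa".

sa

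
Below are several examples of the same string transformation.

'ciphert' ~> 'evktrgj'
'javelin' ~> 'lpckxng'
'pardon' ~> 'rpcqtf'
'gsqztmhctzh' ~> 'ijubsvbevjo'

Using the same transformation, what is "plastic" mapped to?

renkcvu

In each case the input is transformed by: shift every letter 2 places forward in the alphabet (wrapping around), then take characters alternately from the front and the back (1st, last, 2nd, 2nd-last, ...).
Applying both steps to "plastic": "rncuvke", then "renkcvu".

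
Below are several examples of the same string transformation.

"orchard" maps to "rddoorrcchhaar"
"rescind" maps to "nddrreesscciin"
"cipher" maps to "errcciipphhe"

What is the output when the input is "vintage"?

geevviinnttaag

What's happening: double every character, then move the last 3 characters to the front (rotate right by 3).
For "vintage", step one produces "vviinnttaaggee"; step two turns that into "geevviinnttaag".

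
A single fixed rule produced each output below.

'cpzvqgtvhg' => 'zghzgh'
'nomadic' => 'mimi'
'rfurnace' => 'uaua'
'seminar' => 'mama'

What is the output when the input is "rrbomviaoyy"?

The transformation: keep one character in every 3, starting at position 3 (positions 3rd, 6th, 9th, ...), then write the whole string twice.
So "rrbomviaoyy" becomes "bvobvo".

bvobvo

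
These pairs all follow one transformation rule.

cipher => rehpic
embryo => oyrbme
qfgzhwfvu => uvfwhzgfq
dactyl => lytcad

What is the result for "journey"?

The transformation: reverse the string.
"journey" → "yenruoj".

yenruoj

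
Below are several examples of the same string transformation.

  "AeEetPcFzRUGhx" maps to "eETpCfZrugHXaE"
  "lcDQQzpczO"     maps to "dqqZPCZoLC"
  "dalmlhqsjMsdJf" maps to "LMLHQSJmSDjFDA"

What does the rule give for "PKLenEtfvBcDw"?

lENeTFVbCdWpk

The rule is to move the first 2 characters to the end (rotate left by 2), then flip the case of every letter.
For "PKLenEtfvBcDw", step one produces "LenEtfvBcDwPK"; step two turns that into "lENeTFVbCdWpk".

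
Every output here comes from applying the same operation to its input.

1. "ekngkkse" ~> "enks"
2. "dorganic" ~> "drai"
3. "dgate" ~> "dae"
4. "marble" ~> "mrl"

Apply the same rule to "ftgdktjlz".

fgkjz

In each case the input is transformed by: keep every other character starting from the first (positions 1st, 3rd, 5th, ...).
Doing the same to "ftgdktjlz": "fgkjz".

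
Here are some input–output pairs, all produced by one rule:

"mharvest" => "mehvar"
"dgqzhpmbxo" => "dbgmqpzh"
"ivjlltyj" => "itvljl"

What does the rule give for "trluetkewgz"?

twrelkute

Each output is the input with this applied: delete the last 2 characters, then take characters alternately from the front and the back (1st, last, 2nd, 2nd-last, ...).
Working it through for "trluetkewgz": intermediate "trluetkew", final "twrelkute".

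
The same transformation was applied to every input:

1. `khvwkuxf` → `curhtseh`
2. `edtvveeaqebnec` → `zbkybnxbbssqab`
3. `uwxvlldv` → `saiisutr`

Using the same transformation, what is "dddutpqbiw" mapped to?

tfynmqraaa

Looking at the pairs, the operation is to shift every letter 3 places backward in the alphabet (wrapping around), then reverse the string.
Applying both steps to "dddutpqbiw": "aaarqmnyft", then "tfynmqraaa".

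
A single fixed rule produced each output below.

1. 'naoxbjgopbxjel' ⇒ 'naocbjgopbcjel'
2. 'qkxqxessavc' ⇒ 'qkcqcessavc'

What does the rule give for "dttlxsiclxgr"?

Each output is the input with this applied: replace every "x" with "c".
For "dttlxsiclxgr" the result is "dttlcsiclcgr".

dttlcsiclcgr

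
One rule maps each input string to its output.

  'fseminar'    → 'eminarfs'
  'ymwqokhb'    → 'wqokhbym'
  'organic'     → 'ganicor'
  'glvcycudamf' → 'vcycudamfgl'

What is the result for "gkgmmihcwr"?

Rule — move the first 2 characters to the end (rotate left by 2).
Applying that to "gkgmmihcwr" gives "gmmihcwrgk".

gmmihcwrgk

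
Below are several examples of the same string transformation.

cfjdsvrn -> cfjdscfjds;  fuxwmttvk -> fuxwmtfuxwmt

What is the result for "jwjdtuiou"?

jwjdtujwjdtu

The pattern: delete the last 3 characters, then write the whole string twice.
Starting from "jwjdtuiou": after the first operation, "jwjdtu"; after the second, "jwjdtujwjdtu".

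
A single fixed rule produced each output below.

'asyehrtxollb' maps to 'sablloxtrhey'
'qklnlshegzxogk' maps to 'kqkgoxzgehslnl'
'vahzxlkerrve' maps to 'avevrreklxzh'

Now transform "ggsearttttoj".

ggjottttraes

The rule is to move the first 2 characters to the end (rotate left by 2), then reverse the string.
Applying both steps to "ggsearttttoj": "searttttojgg", then "ggjottttraes".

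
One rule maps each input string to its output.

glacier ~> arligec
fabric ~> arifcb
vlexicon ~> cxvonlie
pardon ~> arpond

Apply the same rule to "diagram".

armigda

In each case the input is transformed by: sort the characters into reverse alphabetical order, then move the last character to the front.
For "diagram", step one produces "rmigdaa"; step two turns that into "armigda".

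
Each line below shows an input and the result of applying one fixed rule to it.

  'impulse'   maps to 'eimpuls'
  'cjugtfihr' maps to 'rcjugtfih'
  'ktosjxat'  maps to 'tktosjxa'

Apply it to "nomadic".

cnomadi

The pattern: move the last character to the front.
So "nomadic" becomes "cnomadi".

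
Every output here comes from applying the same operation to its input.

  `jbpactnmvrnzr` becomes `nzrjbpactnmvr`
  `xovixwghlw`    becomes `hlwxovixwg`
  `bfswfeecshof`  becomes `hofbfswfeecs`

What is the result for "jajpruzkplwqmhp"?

Looking at the pairs, the operation is to move the last 3 characters to the front (rotate right by 3).
On "jajpruzkplwqmhp" that produces "mhpjajpruzkplwq".

mhpjajpruzkplwq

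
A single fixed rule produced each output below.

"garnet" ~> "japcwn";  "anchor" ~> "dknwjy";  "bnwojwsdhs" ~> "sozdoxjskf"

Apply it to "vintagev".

wcarrejp

Each output is the input with this applied: shift every letter 4 places backward in the alphabet (wrapping around), then swap the front and back halves of the string.
Working it through for "vintagev": intermediate "rejpwcar", final "wcarrejp".
(Check on "anchor": → "wjydkn" → "dknwjy" ✓)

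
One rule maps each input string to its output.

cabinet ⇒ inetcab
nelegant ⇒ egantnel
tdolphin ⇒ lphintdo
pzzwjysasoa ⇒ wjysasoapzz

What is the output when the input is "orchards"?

hardsorc

The rule is to move the first 3 characters to the end (rotate left by 3).
"orchards" → "hardsorc".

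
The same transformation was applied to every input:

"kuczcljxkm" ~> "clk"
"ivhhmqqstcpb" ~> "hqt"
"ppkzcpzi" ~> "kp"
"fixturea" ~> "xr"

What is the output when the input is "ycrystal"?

rt

In each case the input is transformed by: delete the last character, then keep one character in every 3, starting at position 3 (positions 3rd, 6th, 9th, ...).
Applying both steps to "ycrystal": "ycrysta", then "rt".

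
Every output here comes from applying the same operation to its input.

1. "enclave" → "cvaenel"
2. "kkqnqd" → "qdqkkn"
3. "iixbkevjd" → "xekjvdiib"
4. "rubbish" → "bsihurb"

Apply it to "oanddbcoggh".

nbdocgghaod

In each case the input is transformed by: swap each adjacent pair of characters (1↔2, 3↔4, ...), then move the first 3 characters to the end (rotate left by 3).
Applying that to "oanddbcoggh" gives "nbdocgghaod".
(Check on "enclave": → "nelcvae" → "cvaenel" ✓)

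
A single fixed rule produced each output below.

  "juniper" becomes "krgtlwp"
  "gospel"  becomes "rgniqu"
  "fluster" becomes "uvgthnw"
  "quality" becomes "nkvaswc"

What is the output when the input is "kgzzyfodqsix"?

bahqfsukzmib

Looking at the pairs, the operation is to shift every letter 2 places forward in the alphabet (wrapping around), then move the first 3 characters to the end (rotate left by 3).
For "kgzzyfodqsix" the result is "bahqfsukzmib".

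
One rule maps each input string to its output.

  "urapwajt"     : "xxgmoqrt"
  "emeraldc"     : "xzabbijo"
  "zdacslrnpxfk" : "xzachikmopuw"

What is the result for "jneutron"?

bgkkloqr

The pattern: sort the characters into alphabetical order, then shift every letter 3 places backward in the alphabet (wrapping around).
Applying both steps to "jneutron": "ejnnortu", then "bgkkloqr".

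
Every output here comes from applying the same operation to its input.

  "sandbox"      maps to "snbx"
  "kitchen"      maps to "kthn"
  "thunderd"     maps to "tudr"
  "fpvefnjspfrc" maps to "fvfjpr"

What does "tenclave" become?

tnlv

The pattern: keep every other character starting from the first (positions 1st, 3rd, 5th, ...).
"tenclave" → "tnlv".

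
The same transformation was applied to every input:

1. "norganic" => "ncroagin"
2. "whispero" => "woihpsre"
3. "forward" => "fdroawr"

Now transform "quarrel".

qlaurre

Each output is the input with this applied: move the last character to the front, then swap each adjacent pair of characters (1↔2, 3↔4, ...).
On "quarrel": the first step gives "lquarre", and the second then gives "qlaurre".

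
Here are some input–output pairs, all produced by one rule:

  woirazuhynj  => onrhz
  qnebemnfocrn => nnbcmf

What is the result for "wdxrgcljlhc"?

dhrjc

The rule is to keep every other character starting from the second (positions 2nd, 4th, 6th, ...), then take characters alternately from the front and the back (1st, last, 2nd, 2nd-last, ...).
On "wdxrgcljlhc" that produces "dhrjc".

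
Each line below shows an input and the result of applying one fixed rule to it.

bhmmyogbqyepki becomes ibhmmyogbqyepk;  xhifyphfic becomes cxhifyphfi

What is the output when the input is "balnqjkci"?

Looking at the pairs, the operation is to move the last character to the front.
So "balnqjkci" becomes "ibalnqjkc".

ibalnqjkc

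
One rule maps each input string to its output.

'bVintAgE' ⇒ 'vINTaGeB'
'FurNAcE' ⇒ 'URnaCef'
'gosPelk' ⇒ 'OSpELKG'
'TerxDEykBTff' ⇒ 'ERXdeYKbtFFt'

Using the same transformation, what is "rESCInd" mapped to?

esciNDR

Each output is the input with this applied: flip the case of every letter, then move the first character to the end.
"rESCInd" → "esciNDR".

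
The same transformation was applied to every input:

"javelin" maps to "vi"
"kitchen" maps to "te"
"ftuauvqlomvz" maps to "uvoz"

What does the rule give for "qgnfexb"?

nx

The transformation: keep one character in every 3, starting at position 3 (positions 3rd, 6th, 9th, ...).
Applying that to "qgnfexb" gives "nx".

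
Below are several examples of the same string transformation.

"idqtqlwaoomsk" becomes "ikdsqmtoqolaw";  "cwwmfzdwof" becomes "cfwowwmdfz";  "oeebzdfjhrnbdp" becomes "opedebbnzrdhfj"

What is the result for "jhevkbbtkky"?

jyhkekvtkbb

Each output is the input with this applied: take characters alternately from the front and the back (1st, last, 2nd, 2nd-last, ...).
For "jhevkbbtkky" the result is "jyhkekvtkbb".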